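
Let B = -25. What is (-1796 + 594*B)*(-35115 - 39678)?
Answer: 1245004278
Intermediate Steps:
(-1796 + 594*B)*(-35115 - 39678) = (-1796 + 594*(-25))*(-35115 - 39678) = (-1796 - 14850)*(-74793) = -16646*(-74793) = 1245004278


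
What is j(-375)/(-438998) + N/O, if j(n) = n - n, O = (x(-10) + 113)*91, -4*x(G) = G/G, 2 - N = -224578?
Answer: 898320/41041 ≈ 21.888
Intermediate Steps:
N = 224580 (N = 2 - 1*(-224578) = 2 + 224578 = 224580)
x(G) = -¼ (x(G) = -G/(4*G) = -¼*1 = -¼)
O = 41041/4 (O = (-¼ + 113)*91 = (451/4)*91 = 41041/4 ≈ 10260.)
j(n) = 0
j(-375)/(-438998) + N/O = 0/(-438998) + 224580/(41041/4) = 0*(-1/438998) + 224580*(4/41041) = 0 + 898320/41041 = 898320/41041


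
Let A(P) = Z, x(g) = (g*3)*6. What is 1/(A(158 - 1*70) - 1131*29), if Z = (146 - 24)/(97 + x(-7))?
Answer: -29/951293 ≈ -3.0485e-5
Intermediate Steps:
x(g) = 18*g (x(g) = (3*g)*6 = 18*g)
Z = -122/29 (Z = (146 - 24)/(97 + 18*(-7)) = 122/(97 - 126) = 122/(-29) = 122*(-1/29) = -122/29 ≈ -4.2069)
A(P) = -122/29
1/(A(158 - 1*70) - 1131*29) = 1/(-122/29 - 1131*29) = 1/(-122/29 - 32799) = 1/(-951293/29) = -29/951293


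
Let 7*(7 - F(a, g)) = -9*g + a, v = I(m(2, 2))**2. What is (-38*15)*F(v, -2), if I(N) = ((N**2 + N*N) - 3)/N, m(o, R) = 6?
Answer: 115425/14 ≈ 8244.6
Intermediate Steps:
I(N) = (-3 + 2*N**2)/N (I(N) = ((N**2 + N**2) - 3)/N = (2*N**2 - 3)/N = (-3 + 2*N**2)/N)
v = 529/4 (v = (-3/6 + 2*6)**2 = (-3*1/6 + 12)**2 = (-1/2 + 12)**2 = (23/2)**2 = 529/4 ≈ 132.25)
F(a, g) = 7 - a/7 + 9*g/7 (F(a, g) = 7 - (-9*g + a)/7 = 7 - (a - 9*g)/7 = 7 + (-a/7 + 9*g/7) = 7 - a/7 + 9*g/7)
(-38*15)*F(v, -2) = (-38*15)*(7 - 1/7*529/4 + (9/7)*(-2)) = -570*(7 - 529/28 - 18/7) = -570*(-405/28) = 115425/14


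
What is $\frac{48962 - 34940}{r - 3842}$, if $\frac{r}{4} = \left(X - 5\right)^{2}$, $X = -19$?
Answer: $- \frac{7011}{769} \approx -9.117$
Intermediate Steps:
$r = 2304$ ($r = 4 \left(-19 - 5\right)^{2} = 4 \left(-24\right)^{2} = 4 \cdot 576 = 2304$)
$\frac{48962 - 34940}{r - 3842} = \frac{48962 - 34940}{2304 - 3842} = \frac{14022}{-1538} = 14022 \left(- \frac{1}{1538}\right) = - \frac{7011}{769}$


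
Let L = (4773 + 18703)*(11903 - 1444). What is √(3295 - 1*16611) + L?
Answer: 245535484 + 2*I*√3329 ≈ 2.4554e+8 + 115.4*I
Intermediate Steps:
L = 245535484 (L = 23476*10459 = 245535484)
√(3295 - 1*16611) + L = √(3295 - 1*16611) + 245535484 = √(3295 - 16611) + 245535484 = √(-13316) + 245535484 = 2*I*√3329 + 245535484 = 245535484 + 2*I*√3329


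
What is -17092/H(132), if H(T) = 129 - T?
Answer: 17092/3 ≈ 5697.3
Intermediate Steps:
-17092/H(132) = -17092/(129 - 1*132) = -17092/(129 - 132) = -17092/(-3) = -17092*(-⅓) = 17092/3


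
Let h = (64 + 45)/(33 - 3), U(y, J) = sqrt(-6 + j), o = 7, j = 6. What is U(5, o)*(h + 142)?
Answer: 0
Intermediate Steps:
U(y, J) = 0 (U(y, J) = sqrt(-6 + 6) = sqrt(0) = 0)
h = 109/30 ≈ 3.6333
U(5, o)*(h + 142) = 0*(109/30 + 142) = 0*(4369/30) = 0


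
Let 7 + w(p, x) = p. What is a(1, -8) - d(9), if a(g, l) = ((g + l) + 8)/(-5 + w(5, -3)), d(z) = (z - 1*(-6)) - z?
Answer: -43/7 ≈ -6.1429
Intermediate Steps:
w(p, x) = -7 + p
d(z) = 6 (d(z) = (z + 6) - z = (6 + z) - z = 6)
a(g, l) = -8/7 - g/7 - l/7 (a(g, l) = ((g + l) + 8)/(-5 + (-7 + 5)) = (8 + g + l)/(-5 - 2) = (8 + g + l)/(-7) = (8 + g + l)*(-⅐) = -8/7 - g/7 - l/7)
a(1, -8) - d(9) = (-8/7 - ⅐*1 - ⅐*(-8)) - 1*6 = (-8/7 - ⅐ + 8/7) - 6 = -⅐ - 6 = -43/7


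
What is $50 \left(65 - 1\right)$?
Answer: $3200$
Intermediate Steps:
$50 \left(65 - 1\right) = 50 \cdot 64 = 3200$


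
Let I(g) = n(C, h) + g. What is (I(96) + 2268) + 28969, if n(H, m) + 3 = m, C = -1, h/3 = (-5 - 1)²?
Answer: 31438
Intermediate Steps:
h = 108 (h = 3*(-5 - 1)² = 3*(-6)² = 3*36 = 108)
n(H, m) = -3 + m
I(g) = 105 + g (I(g) = (-3 + 108) + g = 105 + g)
(I(96) + 2268) + 28969 = ((105 + 96) + 2268) + 28969 = (201 + 2268) + 28969 = 2469 + 28969 = 31438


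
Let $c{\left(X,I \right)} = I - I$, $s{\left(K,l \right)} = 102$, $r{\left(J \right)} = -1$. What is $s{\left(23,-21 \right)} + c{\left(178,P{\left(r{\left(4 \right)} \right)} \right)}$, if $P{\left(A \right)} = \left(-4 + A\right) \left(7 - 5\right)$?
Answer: $102$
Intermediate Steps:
$P{\left(A \right)} = -8 + 2 A$ ($P{\left(A \right)} = \left(-4 + A\right) 2 = -8 + 2 A$)
$c{\left(X,I \right)} = 0$
$s{\left(23,-21 \right)} + c{\left(178,P{\left(r{\left(4 \right)} \right)} \right)} = 102 + 0 = 102$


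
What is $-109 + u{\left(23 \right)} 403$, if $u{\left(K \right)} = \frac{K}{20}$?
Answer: $\frac{7089}{20} \approx 354.45$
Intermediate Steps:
$u{\left(K \right)} = \frac{K}{20}$ ($u{\left(K \right)} = K \frac{1}{20} = \frac{K}{20}$)
$-109 + u{\left(23 \right)} 403 = -109 + \frac{1}{20} \cdot 23 \cdot 403 = -109 + \frac{23}{20} \cdot 403 = -109 + \frac{9269}{20} = \frac{7089}{20}$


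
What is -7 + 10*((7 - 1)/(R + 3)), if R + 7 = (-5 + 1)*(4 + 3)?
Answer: -71/8 ≈ -8.8750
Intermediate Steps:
R = -35 (R = -7 + (-5 + 1)*(4 + 3) = -7 - 4*7 = -7 - 28 = -35)
-7 + 10*((7 - 1)/(R + 3)) = -7 + 10*((7 - 1)/(-35 + 3)) = -7 + 10*(6/(-32)) = -7 + 10*(6*(-1/32)) = -7 + 10*(-3/16) = -7 - 15/8 = -71/8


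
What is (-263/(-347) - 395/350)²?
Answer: 81054009/590004100 ≈ 0.13738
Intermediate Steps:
(-263/(-347) - 395/350)² = (-263*(-1/347) - 395*1/350)² = (263/347 - 79/70)² = (-9003/24290)² = 81054009/590004100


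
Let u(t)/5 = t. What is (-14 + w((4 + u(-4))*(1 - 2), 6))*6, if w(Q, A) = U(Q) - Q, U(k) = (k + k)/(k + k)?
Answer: -174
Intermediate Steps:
u(t) = 5*t
U(k) = 1 (U(k) = (2*k)/((2*k)) = (2*k)*(1/(2*k)) = 1)
w(Q, A) = 1 - Q
(-14 + w((4 + u(-4))*(1 - 2), 6))*6 = (-14 + (1 - (4 + 5*(-4))*(1 - 2)))*6 = (-14 + (1 - (4 - 20)*(-1)))*6 = (-14 + (1 - (-16)*(-1)))*6 = (-14 + (1 - 1*16))*6 = (-14 + (1 - 16))*6 = (-14 - 15)*6 = -29*6 = -174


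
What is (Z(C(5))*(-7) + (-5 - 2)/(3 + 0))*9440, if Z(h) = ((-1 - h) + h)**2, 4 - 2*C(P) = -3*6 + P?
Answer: -264320/3 ≈ -88107.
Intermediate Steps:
C(P) = 11 - P/2 (C(P) = 2 - (-3*6 + P)/2 = 2 - (-18 + P)/2 = 2 + (9 - P/2) = 11 - P/2)
Z(h) = 1 (Z(h) = (-1)**2 = 1)
(Z(C(5))*(-7) + (-5 - 2)/(3 + 0))*9440 = (1*(-7) + (-5 - 2)/(3 + 0))*9440 = (-7 - 7/3)*9440 = -28/3*9440 = -264320/3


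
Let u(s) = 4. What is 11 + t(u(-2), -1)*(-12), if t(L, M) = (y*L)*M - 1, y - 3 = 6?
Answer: 455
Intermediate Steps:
y = 9 (y = 3 + 6 = 9)
t(L, M) = -1 + 9*L*M (t(L, M) = (9*L)*M - 1 = 9*L*M - 1 = -1 + 9*L*M)
11 + t(u(-2), -1)*(-12) = 11 + (-1 + 9*4*(-1))*(-12) = 11 + (-1 - 36)*(-12) = 11 - 37*(-12) = 11 + 444 = 455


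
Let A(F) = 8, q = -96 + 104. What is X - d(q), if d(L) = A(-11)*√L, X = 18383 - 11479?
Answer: 6904 - 16*√2 ≈ 6881.4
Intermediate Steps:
q = 8
X = 6904
d(L) = 8*√L
X - d(q) = 6904 - 8*√8 = 6904 - 8*2*√2 = 6904 - 16*√2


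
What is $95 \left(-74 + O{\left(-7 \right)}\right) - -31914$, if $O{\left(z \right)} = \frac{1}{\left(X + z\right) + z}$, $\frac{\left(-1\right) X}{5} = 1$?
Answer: $24879$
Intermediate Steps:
$X = -5$ ($X = \left(-5\right) 1 = -5$)
$O{\left(z \right)} = \frac{1}{-5 + 2 z}$ ($O{\left(z \right)} = \frac{1}{\left(-5 + z\right) + z} = \frac{1}{-5 + 2 z}$)
$95 \left(-74 + O{\left(-7 \right)}\right) - -31914 = 95 \left(-74 + \frac{1}{-5 + 2 \left(-7\right)}\right) - -31914 = 95 \left(-74 + \frac{1}{-5 - 14}\right) + 31914 = 95 \left(-74 + \frac{1}{-19}\right) + 31914 = 95 \left(-74 - \frac{1}{19}\right) + 31914 = 95 \left(- \frac{1407}{19}\right) + 31914 = -7035 + 31914 = 24879$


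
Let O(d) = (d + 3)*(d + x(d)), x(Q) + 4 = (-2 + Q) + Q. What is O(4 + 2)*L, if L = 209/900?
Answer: 627/25 ≈ 25.080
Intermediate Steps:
x(Q) = -6 + 2*Q (x(Q) = -4 + ((-2 + Q) + Q) = -4 + (-2 + 2*Q) = -6 + 2*Q)
O(d) = (-6 + 3*d)*(3 + d) (O(d) = (d + 3)*(d + (-6 + 2*d)) = (3 + d)*(-6 + 3*d) = (-6 + 3*d)*(3 + d))
L = 209/900 (L = 209*(1/900) = 209/900 ≈ 0.23222)
O(4 + 2)*L = (-18 + 3*(4 + 2) + 3*(4 + 2)²)*(209/900) = (-18 + 3*6 + 3*6²)*(209/900) = (-18 + 18 + 3*36)*(209/900) = (-18 + 18 + 108)*(209/900) = 108*(209/900) = 627/25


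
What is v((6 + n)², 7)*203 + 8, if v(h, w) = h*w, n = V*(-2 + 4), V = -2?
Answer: 5692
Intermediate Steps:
n = -4 (n = -2*(-2 + 4) = -2*2 = -4)
v((6 + n)², 7)*203 + 8 = ((6 - 4)²*7)*203 + 8 = (2²*7)*203 + 8 = (4*7)*203 + 8 = 28*203 + 8 = 5684 + 8 = 5692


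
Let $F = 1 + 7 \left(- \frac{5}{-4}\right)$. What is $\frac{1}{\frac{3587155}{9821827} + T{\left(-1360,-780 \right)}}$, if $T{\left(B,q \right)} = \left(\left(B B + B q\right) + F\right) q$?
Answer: $- \frac{9821827}{22296722026031180} \approx -4.4051 \cdot 10^{-10}$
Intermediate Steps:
$F = \frac{39}{4}$ ($F = 1 + 7 \left(\left(-5\right) \left(- \frac{1}{4}\right)\right) = 1 + 7 \cdot \frac{5}{4} = 1 + \frac{35}{4} = \frac{39}{4} \approx 9.75$)
$T{\left(B,q \right)} = q \left(\frac{39}{4} + B^{2} + B q\right)$ ($T{\left(B,q \right)} = \left(\left(B B + B q\right) + \frac{39}{4}\right) q = \left(\left(B^{2} + B q\right) + \frac{39}{4}\right) q = \left(\frac{39}{4} + B^{2} + B q\right) q = q \left(\frac{39}{4} + B^{2} + B q\right)$)
$\frac{1}{\frac{3587155}{9821827} + T{\left(-1360,-780 \right)}} = \frac{1}{\frac{3587155}{9821827} + \frac{1}{4} \left(-780\right) \left(39 + 4 \left(-1360\right)^{2} + 4 \left(-1360\right) \left(-780\right)\right)} = \frac{1}{3587155 \cdot \frac{1}{9821827} + \frac{1}{4} \left(-780\right) \left(39 + 4 \cdot 1849600 + 4243200\right)} = \frac{1}{\frac{3587155}{9821827} + \frac{1}{4} \left(-780\right) \left(39 + 7398400 + 4243200\right)} = \frac{1}{\frac{3587155}{9821827} + \frac{1}{4} \left(-780\right) 11641639} = \frac{1}{\frac{3587155}{9821827} - 2270119605} = \frac{1}{- \frac{22296722026031180}{9821827}} = - \frac{9821827}{22296722026031180}$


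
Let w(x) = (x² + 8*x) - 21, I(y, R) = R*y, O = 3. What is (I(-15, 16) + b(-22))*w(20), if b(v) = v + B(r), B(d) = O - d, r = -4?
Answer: -137445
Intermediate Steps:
B(d) = 3 - d
w(x) = -21 + x² + 8*x
b(v) = 7 + v (b(v) = v + (3 - 1*(-4)) = v + (3 + 4) = v + 7 = 7 + v)
(I(-15, 16) + b(-22))*w(20) = (16*(-15) + (7 - 22))*(-21 + 20² + 8*20) = (-240 - 15)*(-21 + 400 + 160) = -255*539 = -137445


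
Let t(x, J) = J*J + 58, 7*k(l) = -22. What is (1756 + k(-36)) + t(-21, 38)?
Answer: 22784/7 ≈ 3254.9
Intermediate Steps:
k(l) = -22/7 (k(l) = (1/7)*(-22) = -22/7)
t(x, J) = 58 + J**2 (t(x, J) = J**2 + 58 = 58 + J**2)
(1756 + k(-36)) + t(-21, 38) = (1756 - 22/7) + (58 + 38**2) = 12270/7 + (58 + 1444) = 12270/7 + 1502 = 22784/7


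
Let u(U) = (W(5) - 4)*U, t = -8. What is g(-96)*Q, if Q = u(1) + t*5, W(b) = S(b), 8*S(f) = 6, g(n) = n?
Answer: 4152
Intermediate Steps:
S(f) = 3/4 (S(f) = (1/8)*6 = 3/4)
W(b) = 3/4
u(U) = -13*U/4 (u(U) = (3/4 - 4)*U = -13*U/4)
Q = -173/4 (Q = -13/4*1 - 8*5 = -13/4 - 40 = -173/4 ≈ -43.250)
g(-96)*Q = -96*(-173/4) = 4152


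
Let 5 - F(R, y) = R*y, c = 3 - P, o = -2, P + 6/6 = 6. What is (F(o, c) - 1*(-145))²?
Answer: 21316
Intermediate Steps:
P = 5 (P = -1 + 6 = 5)
c = -2 (c = 3 - 1*5 = 3 - 5 = -2)
F(R, y) = 5 - R*y
(F(o, c) - 1*(-145))² = ((5 - 1*(-2)*(-2)) - 1*(-145))² = ((5 - 4) + 145)² = (1 + 145)² = 146² = 21316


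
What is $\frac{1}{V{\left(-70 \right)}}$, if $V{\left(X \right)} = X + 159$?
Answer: $\frac{1}{89} \approx 0.011236$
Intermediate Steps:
$V{\left(X \right)} = 159 + X$
$\frac{1}{V{\left(-70 \right)}} = \frac{1}{159 - 70} = \frac{1}{89}$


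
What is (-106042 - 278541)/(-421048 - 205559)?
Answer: 384583/626607 ≈ 0.61375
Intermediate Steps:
(-106042 - 278541)/(-421048 - 205559) = -384583/(-626607) = -384583*(-1/626607) = 384583/626607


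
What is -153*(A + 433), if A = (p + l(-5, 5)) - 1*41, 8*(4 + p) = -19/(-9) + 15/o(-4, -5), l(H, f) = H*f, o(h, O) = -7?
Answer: -1555075/28 ≈ -55538.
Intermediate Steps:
p = -1009/252 (p = -4 + (-19/(-9) + 15/(-7))/8 = -4 + (-19*(-⅑) + 15*(-⅐))/8 = -4 + (19/9 - 15/7)/8 = -4 + (⅛)*(-2/63) = -4 - 1/252 = -1009/252 ≈ -4.0040)
A = -17641/252 (A = (-1009/252 - 5*5) - 1*41 = (-1009/252 - 25) - 41 = -7309/252 - 41 = -17641/252 ≈ -70.004)
-153*(A + 433) = -153*(-17641/252 + 433) = -153*91475/252 = -1555075/28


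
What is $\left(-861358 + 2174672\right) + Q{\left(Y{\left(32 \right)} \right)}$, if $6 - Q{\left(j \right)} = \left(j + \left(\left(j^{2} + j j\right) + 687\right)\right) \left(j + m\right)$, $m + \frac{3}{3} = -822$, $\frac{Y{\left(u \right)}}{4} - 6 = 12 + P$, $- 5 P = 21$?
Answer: $\frac{820276973}{125} \approx 6.5622 \cdot 10^{6}$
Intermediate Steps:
$P = - \frac{21}{5}$ ($P = \left(- \frac{1}{5}\right) 21 = - \frac{21}{5} \approx -4.2$)
$Y{\left(u \right)} = \frac{276}{5}$ ($Y{\left(u \right)} = 24 + 4 \left(12 - \frac{21}{5}\right) = 24 + 4 \cdot \frac{39}{5} = 24 + \frac{156}{5} = \frac{276}{5}$)
$m = -823$ ($m = -1 - 822 = -823$)
$Q{\left(j \right)} = 6 - \left(-823 + j\right) \left(687 + j + 2 j^{2}\right)$ ($Q{\left(j \right)} = 6 - \left(j + \left(\left(j^{2} + j j\right) + 687\right)\right) \left(j - 823\right) = 6 - \left(j + \left(\left(j^{2} + j^{2}\right) + 687\right)\right) \left(-823 + j\right) = 6 - \left(j + \left(2 j^{2} + 687\right)\right) \left(-823 + j\right) = 6 - \left(j + \left(687 + 2 j^{2}\right)\right) \left(-823 + j\right) = 6 - \left(687 + j + 2 j^{2}\right) \left(-823 + j\right) = 6 - \left(-823 + j\right) \left(687 + j + 2 j^{2}\right)$)
$\left(-861358 + 2174672\right) + Q{\left(Y{\left(32 \right)} \right)} = \left(-861358 + 2174672\right) + \left(565407 - 2 \left(\frac{276}{5}\right)^{3} + 136 \cdot \frac{276}{5} + 1645 \left(\frac{276}{5}\right)^{2}\right) = 1313314 + \left(565407 - \frac{42049152}{125} + \frac{37536}{5} + 1645 \cdot \frac{76176}{25}\right) = 1313314 + \left(565407 - \frac{42049152}{125} + \frac{37536}{5} + \frac{25061904}{5}\right) = 1313314 + \frac{656112723}{125} = \frac{820276973}{125}$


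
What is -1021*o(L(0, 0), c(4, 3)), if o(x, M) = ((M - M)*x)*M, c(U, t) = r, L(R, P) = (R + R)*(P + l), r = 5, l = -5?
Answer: 0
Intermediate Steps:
L(R, P) = 2*R*(-5 + P) (L(R, P) = (R + R)*(P - 5) = (2*R)*(-5 + P) = 2*R*(-5 + P))
c(U, t) = 5
o(x, M) = 0 (o(x, M) = (0*x)*M = 0*M = 0)
-1021*o(L(0, 0), c(4, 3)) = -1021*0 = 0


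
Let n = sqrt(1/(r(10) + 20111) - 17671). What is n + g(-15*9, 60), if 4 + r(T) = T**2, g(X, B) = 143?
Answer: 143 + 14*I*sqrt(304244942)/1837 ≈ 143.0 + 132.93*I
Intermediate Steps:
r(T) = -4 + T**2
n = 14*I*sqrt(304244942)/1837 (n = sqrt(1/((-4 + 10**2) + 20111) - 17671) = sqrt(1/((-4 + 100) + 20111) - 17671) = sqrt(1/(96 + 20111) - 17671) = sqrt(1/20207 - 17671) = sqrt(-357077896/20207) = 14*I*sqrt(304244942)/1837 ≈ 132.93*I)
n + g(-15*9, 60) = 14*I*sqrt(304244942)/1837 + 143 = 143 + 14*I*sqrt(304244942)/1837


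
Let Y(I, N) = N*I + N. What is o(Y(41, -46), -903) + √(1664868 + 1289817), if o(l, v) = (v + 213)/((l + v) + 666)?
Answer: 230/723 + √2954685 ≈ 1719.2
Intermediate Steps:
Y(I, N) = N + I*N (Y(I, N) = I*N + N = N + I*N)
o(l, v) = (213 + v)/(666 + l + v)
o(Y(41, -46), -903) + √(1664868 + 1289817) = (213 - 903)/(666 - 46*(1 + 41) - 903) + √(1664868 + 1289817) = -690/(666 - 46*42 - 903) + √2954685 = -690/(666 - 1932 - 903) + √2954685 = -690/(-2169) + √2954685 = -1/2169*(-690) + √2954685 = 230/723 + √2954685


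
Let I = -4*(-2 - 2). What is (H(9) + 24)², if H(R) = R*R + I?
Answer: 14641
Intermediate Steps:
I = 16 (I = -4*(-4) = 16)
H(R) = 16 + R² (H(R) = R*R + 16 = R² + 16 = 16 + R²)
(H(9) + 24)² = ((16 + 9²) + 24)² = ((16 + 81) + 24)² = (97 + 24)² = 121² = 14641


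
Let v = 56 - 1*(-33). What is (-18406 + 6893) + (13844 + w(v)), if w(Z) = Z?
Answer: 2420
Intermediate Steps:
v = 89 (v = 56 + 33 = 89)
(-18406 + 6893) + (13844 + w(v)) = (-18406 + 6893) + (13844 + 89) = -11513 + 13933 = 2420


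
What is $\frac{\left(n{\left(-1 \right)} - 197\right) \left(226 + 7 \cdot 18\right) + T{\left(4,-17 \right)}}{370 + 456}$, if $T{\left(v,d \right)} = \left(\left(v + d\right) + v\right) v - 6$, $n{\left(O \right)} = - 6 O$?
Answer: $- \frac{33637}{413} \approx -81.446$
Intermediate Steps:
$T{\left(v,d \right)} = -6 + v \left(d + 2 v\right)$ ($T{\left(v,d \right)} = \left(\left(d + v\right) + v\right) v - 6 = \left(d + 2 v\right) v - 6 = v \left(d + 2 v\right) - 6 = -6 + v \left(d + 2 v\right)$)
$\frac{\left(n{\left(-1 \right)} - 197\right) \left(226 + 7 \cdot 18\right) + T{\left(4,-17 \right)}}{370 + 456} = \frac{\left(\left(-6\right) \left(-1\right) - 197\right) \left(226 + 7 \cdot 18\right) - \left(74 - 32\right)}{370 + 456} = \frac{\left(6 - 197\right) \left(226 + 126\right) - 42}{826} = \left(\left(-191\right) 352 - 42\right) \frac{1}{826} = \left(-67232 - 42\right) \frac{1}{826} = \left(-67274\right) \frac{1}{826} = - \frac{33637}{413}$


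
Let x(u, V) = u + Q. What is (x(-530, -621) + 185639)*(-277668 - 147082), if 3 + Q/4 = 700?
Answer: -79809250750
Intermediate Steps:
Q = 2788 (Q = -12 + 4*700 = -12 + 2800 = 2788)
x(u, V) = 2788 + u (x(u, V) = u + 2788 = 2788 + u)
(x(-530, -621) + 185639)*(-277668 - 147082) = ((2788 - 530) + 185639)*(-277668 - 147082) = (2258 + 185639)*(-424750) = 187897*(-424750) = -79809250750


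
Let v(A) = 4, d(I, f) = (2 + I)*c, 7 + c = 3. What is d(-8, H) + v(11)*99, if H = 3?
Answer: 420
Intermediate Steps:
c = -4 (c = -7 + 3 = -4)
d(I, f) = -8 - 4*I (d(I, f) = (2 + I)*(-4) = -8 - 4*I)
d(-8, H) + v(11)*99 = (-8 - 4*(-8)) + 4*99 = (-8 + 32) + 396 = 24 + 396 = 420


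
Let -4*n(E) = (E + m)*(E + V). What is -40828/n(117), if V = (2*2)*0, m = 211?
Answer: 20414/4797 ≈ 4.2556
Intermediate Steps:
V = 0 (V = 4*0 = 0)
n(E) = -E*(211 + E)/4 (n(E) = -(E + 211)*(E + 0)/4 = -(211 + E)*E/4 = -E*(211 + E)/4)
-40828/n(117) = -40828*4/(117*(-211 - 1*117)) = -40828*4/(117*(-211 - 117)) = -40828/((1/4)*117*(-328)) = -40828/(-9594) = -40828*(-1/9594) = 20414/4797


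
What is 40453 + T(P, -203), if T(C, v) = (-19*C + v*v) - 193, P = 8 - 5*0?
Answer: 81317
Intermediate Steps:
P = 8 (P = 8 + 0 = 8)
T(C, v) = -193 + v**2 - 19*C (T(C, v) = (-19*C + v**2) - 193 = (v**2 - 19*C) - 193 = -193 + v**2 - 19*C)
40453 + T(P, -203) = 40453 + (-193 + (-203)**2 - 19*8) = 40453 + (-193 + 41209 - 152) = 40453 + 40864 = 81317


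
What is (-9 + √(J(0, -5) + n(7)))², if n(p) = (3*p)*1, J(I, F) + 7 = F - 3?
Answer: (9 - √6)² ≈ 42.909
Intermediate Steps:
J(I, F) = -10 + F (J(I, F) = -7 + (F - 3) = -7 + (-3 + F) = -10 + F)
n(p) = 3*p
(-9 + √(J(0, -5) + n(7)))² = (-9 + √((-10 - 5) + 3*7))² = (-9 + √(-15 + 21))² = (-9 + √6)²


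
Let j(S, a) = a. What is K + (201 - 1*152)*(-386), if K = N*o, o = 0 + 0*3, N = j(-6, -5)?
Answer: -18914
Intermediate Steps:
N = -5
o = 0 (o = 0 + 0 = 0)
K = 0 (K = -5*0 = 0)
K + (201 - 1*152)*(-386) = 0 + (201 - 1*152)*(-386) = 0 + (201 - 152)*(-386) = 0 + 49*(-386) = 0 - 18914 = -18914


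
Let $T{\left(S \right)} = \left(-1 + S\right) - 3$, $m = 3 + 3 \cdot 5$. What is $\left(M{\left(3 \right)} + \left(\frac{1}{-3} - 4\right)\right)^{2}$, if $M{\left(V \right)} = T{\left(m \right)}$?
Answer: $\frac{841}{9} \approx 93.444$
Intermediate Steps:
$m = 18$ ($m = 3 + 15 = 18$)
$T{\left(S \right)} = -4 + S$
$M{\left(V \right)} = 14$ ($M{\left(V \right)} = -4 + 18 = 14$)
$\left(M{\left(3 \right)} + \left(\frac{1}{-3} - 4\right)\right)^{2} = \left(14 + \left(\frac{1}{-3} - 4\right)\right)^{2} = \left(14 - \frac{13}{3}\right)^{2} = \left(\frac{29}{3}\right)^{2} = \frac{841}{9}$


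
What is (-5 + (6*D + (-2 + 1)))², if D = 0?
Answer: 36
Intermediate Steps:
(-5 + (6*D + (-2 + 1)))² = (-5 + (6*0 + (-2 + 1)))² = (-5 + (0 - 1))² = (-5 - 1)² = (-6)² = 36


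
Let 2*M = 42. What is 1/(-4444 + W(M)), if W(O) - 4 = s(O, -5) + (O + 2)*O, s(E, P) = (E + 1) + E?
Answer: -1/3914 ≈ -0.00025549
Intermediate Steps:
M = 21 (M = (1/2)*42 = 21)
s(E, P) = 1 + 2*E (s(E, P) = (1 + E) + E = 1 + 2*E)
W(O) = 5 + 2*O + O*(2 + O) (W(O) = 4 + ((1 + 2*O) + (O + 2)*O) = 4 + ((1 + 2*O) + (2 + O)*O) = 4 + ((1 + 2*O) + O*(2 + O)) = 4 + (1 + 2*O + O*(2 + O)) = 5 + 2*O + O*(2 + O))
1/(-4444 + W(M)) = 1/(-4444 + (5 + 21**2 + 4*21)) = 1/(-4444 + (5 + 441 + 84)) = 1/(-4444 + 530) = 1/(-3914) = -1/3914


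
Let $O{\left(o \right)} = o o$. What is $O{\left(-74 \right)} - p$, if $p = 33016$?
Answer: $-27540$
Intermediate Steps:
$O{\left(o \right)} = o^{2}$
$O{\left(-74 \right)} - p = \left(-74\right)^{2} - 33016 = 5476 - 33016 = -27540$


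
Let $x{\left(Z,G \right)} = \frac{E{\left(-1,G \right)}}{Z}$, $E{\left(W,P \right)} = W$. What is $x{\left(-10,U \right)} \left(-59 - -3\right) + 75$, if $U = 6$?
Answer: $\frac{347}{5} \approx 69.4$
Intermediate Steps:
$x{\left(Z,G \right)} = - \frac{1}{Z}$
$x{\left(-10,U \right)} \left(-59 - -3\right) + 75 = - \frac{1}{-10} \left(-59 - -3\right) + 75 = \left(-1\right) \left(- \frac{1}{10}\right) \left(-59 + 3\right) + 75 = \frac{1}{10} \left(-56\right) + 75 = - \frac{28}{5} + 75 = \frac{347}{5}$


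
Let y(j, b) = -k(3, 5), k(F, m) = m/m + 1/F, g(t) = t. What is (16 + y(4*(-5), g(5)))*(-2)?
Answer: -88/3 ≈ -29.333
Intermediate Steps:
k(F, m) = 1 + 1/F
y(j, b) = -4/3 (y(j, b) = -(1 + 3)/3 = -4/3)
(16 + y(4*(-5), g(5)))*(-2) = (16 - 4/3)*(-2) = (44/3)*(-2) = -88/3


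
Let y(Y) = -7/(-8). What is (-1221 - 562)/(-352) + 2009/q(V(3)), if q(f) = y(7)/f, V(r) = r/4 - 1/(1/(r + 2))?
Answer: -3433033/352 ≈ -9752.9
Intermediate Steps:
y(Y) = 7/8 (y(Y) = -7*(-⅛) = 7/8)
V(r) = -2 - 3*r/4 (V(r) = r*(¼) - 1/(1/(2 + r)) = r/4 - (2 + r) = r/4 + (-2 - r) = -2 - 3*r/4)
q(f) = 7/(8*f)
(-1221 - 562)/(-352) + 2009/q(V(3)) = (-1221 - 562)/(-352) + 2009/((7/(8*(-2 - ¾*3)))) = -1783*(-1/352) + 2009/((7/(8*(-2 - 9/4)))) = 1783/352 + 2009/((7/(8*(-17/4)))) = 1783/352 + 2009/(((7/8)*(-4/17))) = 1783/352 + 2009/(-7/34) = 1783/352 + 2009*(-34/7) = 1783/352 - 9758 = -3433033/352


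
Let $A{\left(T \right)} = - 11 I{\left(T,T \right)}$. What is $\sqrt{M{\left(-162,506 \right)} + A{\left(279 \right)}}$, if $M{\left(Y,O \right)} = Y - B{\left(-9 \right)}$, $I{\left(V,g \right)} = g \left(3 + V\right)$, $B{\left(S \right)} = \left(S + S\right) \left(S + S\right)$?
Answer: $6 i \sqrt{24054} \approx 930.56 i$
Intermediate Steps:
$B{\left(S \right)} = 4 S^{2}$ ($B{\left(S \right)} = 2 S 2 S = 4 S^{2}$)
$M{\left(Y,O \right)} = -324 + Y$ ($M{\left(Y,O \right)} = Y - 4 \left(-9\right)^{2} = Y - 4 \cdot 81 = Y - 324 = -324 + Y$)
$A{\left(T \right)} = - 11 T \left(3 + T\right)$
$\sqrt{M{\left(-162,506 \right)} + A{\left(279 \right)}} = \sqrt{\left(-324 - 162\right) - 3069 \left(3 + 279\right)} = \sqrt{-486 - 3069 \cdot 282} = \sqrt{-486 - 865458} = \sqrt{-865944} = 6 i \sqrt{24054}$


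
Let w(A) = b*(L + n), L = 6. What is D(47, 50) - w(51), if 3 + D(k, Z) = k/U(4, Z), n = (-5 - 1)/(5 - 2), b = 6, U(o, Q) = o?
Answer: -61/4 ≈ -15.250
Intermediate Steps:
n = -2 (n = -6/3 = -6*⅓ = -2)
w(A) = 24 (w(A) = 6*(6 - 2) = 6*4 = 24)
D(k, Z) = -3 + k/4
D(47, 50) - w(51) = (-3 + (¼)*47) - 1*24 = (-3 + 47/4) - 24 = 35/4 - 24 = -61/4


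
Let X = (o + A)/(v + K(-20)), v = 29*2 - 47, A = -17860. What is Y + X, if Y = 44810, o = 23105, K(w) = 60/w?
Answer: 363725/8 ≈ 45466.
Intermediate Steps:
v = 11 (v = 58 - 47 = 11)
X = 5245/8 (X = (23105 - 17860)/(11 + 60/(-20)) = 5245/(11 + 60*(-1/20)) = 5245/(11 - 3) = 5245/8 ≈ 655.63)
Y + X = 44810 + 5245/8 = 363725/8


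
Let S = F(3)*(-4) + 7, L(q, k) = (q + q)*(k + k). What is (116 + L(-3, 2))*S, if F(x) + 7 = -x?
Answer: 4324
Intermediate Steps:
F(x) = -7 - x
L(q, k) = 4*k*q (L(q, k) = (2*q)*(2*k) = 4*k*q)
S = 47 (S = (-7 - 1*3)*(-4) + 7 = (-7 - 3)*(-4) + 7 = -10*(-4) + 7 = 40 + 7 = 47)
(116 + L(-3, 2))*S = (116 + 4*2*(-3))*47 = (116 - 24)*47 = 92*47 = 4324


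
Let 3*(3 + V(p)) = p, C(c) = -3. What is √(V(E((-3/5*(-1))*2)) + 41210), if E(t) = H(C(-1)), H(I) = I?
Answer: √41206 ≈ 202.99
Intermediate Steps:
E(t) = -3
V(p) = -3 + p/3
√(V(E((-3/5*(-1))*2)) + 41210) = √((-3 + (⅓)*(-3)) + 41210) = √((-3 - 1) + 41210) = √(-4 + 41210) = √41206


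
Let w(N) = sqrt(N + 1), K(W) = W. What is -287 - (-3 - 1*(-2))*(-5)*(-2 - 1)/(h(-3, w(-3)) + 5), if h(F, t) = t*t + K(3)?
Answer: -569/2 ≈ -284.50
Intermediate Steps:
w(N) = sqrt(1 + N)
h(F, t) = 3 + t**2 (h(F, t) = t*t + 3 = t**2 + 3 = 3 + t**2)
-287 - (-3 - 1*(-2))*(-5)*(-2 - 1)/(h(-3, w(-3)) + 5) = -287 - (-3 - 1*(-2))*(-5)*(-2 - 1)/((3 + (sqrt(1 - 3))**2) + 5) = -287 - (-3 + 2)*(-5)*(-3/((3 + (sqrt(-2))**2) + 5)) = -287 - (-1*(-5))*(-3/((3 + (I*sqrt(2))**2) + 5)) = -287 - 5*(-3/((3 - 2) + 5)) = -287 - 5*(-3/(1 + 5)) = -287 - 5*(-3/6) = -287 - 5*(-3*1/6) = -287 - 5*(-1)/2 = -287 - 1*(-5/2) = -287 + 5/2 = -569/2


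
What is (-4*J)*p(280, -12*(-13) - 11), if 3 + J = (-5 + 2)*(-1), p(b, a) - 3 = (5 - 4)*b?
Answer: 0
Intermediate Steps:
p(b, a) = 3 + b (p(b, a) = 3 + (5 - 4)*b = 3 + 1*b = 3 + b)
J = 0 (J = -3 + (-5 + 2)*(-1) = -3 - 3*(-1) = -3 + 3 = 0)
(-4*J)*p(280, -12*(-13) - 11) = (-4*0)*(3 + 280) = 0*283 = 0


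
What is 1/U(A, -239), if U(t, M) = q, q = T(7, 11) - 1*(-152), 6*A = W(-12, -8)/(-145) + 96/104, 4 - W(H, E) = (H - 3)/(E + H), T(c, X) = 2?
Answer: 1/154 ≈ 0.0064935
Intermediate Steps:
W(H, E) = 4 - (-3 + H)/(E + H) (W(H, E) = 4 - (H - 3)/(E + H) = 4 - (-3 + H)/(E + H))
A = 6791/45240 (A = (((3 + 3*(-12) + 4*(-8))/(-8 - 12))/(-145) + 96/104)/6 = (((3 - 36 - 32)/(-20))*(-1/145) + 96*(1/104))/6 = (-1/20*(-65)*(-1/145) + 12/13)/6 = ((13/4)*(-1/145) + 12/13)/6 = (-13/580 + 12/13)/6 = (⅙)*(6791/7540) = 6791/45240 ≈ 0.15011)
q = 154 (q = 2 - 1*(-152) = 2 + 152 = 154)
U(t, M) = 154
1/U(A, -239) = 1/154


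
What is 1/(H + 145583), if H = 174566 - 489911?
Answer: -1/169762 ≈ -5.8906e-6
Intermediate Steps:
H = -315345
1/(H + 145583) = 1/(-315345 + 145583) = 1/(-169762) = -1/169762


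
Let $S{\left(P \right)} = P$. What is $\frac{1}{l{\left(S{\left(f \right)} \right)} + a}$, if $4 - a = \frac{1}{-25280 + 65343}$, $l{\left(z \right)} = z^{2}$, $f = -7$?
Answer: $\frac{40063}{2123338} \approx 0.018868$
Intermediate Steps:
$a = \frac{160251}{40063}$ ($a = 4 - \frac{1}{-25280 + 65343} = 4 - \frac{1}{40063} = \frac{160251}{40063} \approx 4.0$)
$\frac{1}{l{\left(S{\left(f \right)} \right)} + a} = \frac{1}{\left(-7\right)^{2} + \frac{160251}{40063}} = \frac{1}{49 + \frac{160251}{40063}} = \frac{1}{\frac{2123338}{40063}} = \frac{40063}{2123338}$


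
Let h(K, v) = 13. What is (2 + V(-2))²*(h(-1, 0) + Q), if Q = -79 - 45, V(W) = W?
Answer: 0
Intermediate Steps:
Q = -124
(2 + V(-2))²*(h(-1, 0) + Q) = (2 - 2)²*(13 - 124) = 0²*(-111) = 0*(-111) = 0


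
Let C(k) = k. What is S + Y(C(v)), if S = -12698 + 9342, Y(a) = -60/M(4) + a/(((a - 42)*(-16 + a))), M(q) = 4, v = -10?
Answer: -2278801/676 ≈ -3371.0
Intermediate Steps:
Y(a) = -15 + a/((-42 + a)*(-16 + a)) (Y(a) = -60/4 + a/(((a - 42)*(-16 + a))) = -60*1/4 + a/(((-42 + a)*(-16 + a))) = -15 + a*(1/((-42 + a)*(-16 + a))) = -15 + a/((-42 + a)*(-16 + a)))
S = -3356
S + Y(C(v)) = -3356 + (-10080 - 15*(-10)**2 + 871*(-10))/(672 + (-10)**2 - 58*(-10)) = -3356 + (-10080 - 15*100 - 8710)/(672 + 100 + 580) = -3356 + (-10080 - 1500 - 8710)/1352 = -3356 + (1/1352)*(-20290) = -3356 - 10145/676 = -2278801/676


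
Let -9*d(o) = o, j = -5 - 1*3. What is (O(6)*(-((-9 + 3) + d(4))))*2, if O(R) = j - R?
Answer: -1624/9 ≈ -180.44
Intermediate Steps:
j = -8 (j = -5 - 3 = -8)
d(o) = -o/9
O(R) = -8 - R
(O(6)*(-((-9 + 3) + d(4))))*2 = ((-8 - 1*6)*(-((-9 + 3) - ⅑*4)))*2 = ((-8 - 6)*(-(-6 - 4/9)))*2 = -(-14)*(-58)/9*2 = -14*58/9*2 = -812/9*2 = -1624/9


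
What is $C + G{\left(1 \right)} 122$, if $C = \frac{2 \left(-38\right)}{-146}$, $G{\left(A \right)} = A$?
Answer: $\frac{8944}{73} \approx 122.52$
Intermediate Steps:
$C = \frac{38}{73}$ ($C = \left(-76\right) \left(- \frac{1}{146}\right) = \frac{38}{73} \approx 0.52055$)
$C + G{\left(1 \right)} 122 = \frac{38}{73} + 1 \cdot 122 = \frac{38}{73} + 122 = \frac{8944}{73}$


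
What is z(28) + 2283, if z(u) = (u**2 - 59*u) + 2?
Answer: 1417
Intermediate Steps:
z(u) = 2 + u**2 - 59*u
z(28) + 2283 = (2 + 28**2 - 59*28) + 2283 = (2 + 784 - 1652) + 2283 = -866 + 2283 = 1417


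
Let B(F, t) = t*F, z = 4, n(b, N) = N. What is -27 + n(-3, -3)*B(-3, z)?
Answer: 9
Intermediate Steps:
B(F, t) = F*t
-27 + n(-3, -3)*B(-3, z) = -27 - (-9)*4 = -27 - 3*(-12) = -27 + 36 = 9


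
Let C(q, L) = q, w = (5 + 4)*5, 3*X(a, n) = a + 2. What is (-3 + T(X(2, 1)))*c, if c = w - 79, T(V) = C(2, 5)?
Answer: 34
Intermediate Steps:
X(a, n) = ⅔ + a/3 (X(a, n) = (a + 2)/3 = (2 + a)/3 = ⅔ + a/3)
w = 45 (w = 9*5 = 45)
T(V) = 2
c = -34 (c = 45 - 79 = -34)
(-3 + T(X(2, 1)))*c = (-3 + 2)*(-34) = -1*(-34) = 34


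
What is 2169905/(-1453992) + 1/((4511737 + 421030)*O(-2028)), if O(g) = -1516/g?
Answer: -4056677222360221/2718265223472456 ≈ -1.4924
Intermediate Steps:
2169905/(-1453992) + 1/((4511737 + 421030)*O(-2028)) = 2169905/(-1453992) + 1/((4511737 + 421030)*((-1516/(-2028)))) = 2169905*(-1/1453992) + 1/(4932767*((-1516*(-1/2028)))) = -2169905/1453992 + 1/(4932767*(379/507)) = -2169905/1453992 + (1/4932767)*(507/379) = -2169905/1453992 + 507/1869518693 = -4056677222360221/2718265223472456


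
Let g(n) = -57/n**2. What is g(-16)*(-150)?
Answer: 4275/128 ≈ 33.398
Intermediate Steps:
g(n) = -57/n**2
g(-16)*(-150) = -57/(-16)**2*(-150) = -57*1/256*(-150) = -57/256*(-150) = 4275/128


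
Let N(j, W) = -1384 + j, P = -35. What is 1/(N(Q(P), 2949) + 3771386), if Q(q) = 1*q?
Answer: 1/3769967 ≈ 2.6525e-7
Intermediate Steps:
Q(q) = q
1/(N(Q(P), 2949) + 3771386) = 1/((-1384 - 35) + 3771386) = 1/(-1419 + 3771386) = 1/3769967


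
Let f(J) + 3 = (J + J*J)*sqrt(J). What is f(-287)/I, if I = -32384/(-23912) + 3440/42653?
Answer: -382469451/182941504 + 5232309579497*I*sqrt(287)/91470752 ≈ -2.0907 + 9.6906e+5*I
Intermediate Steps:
f(J) = -3 + sqrt(J)*(J + J**2) (f(J) = -3 + (J + J*J)*sqrt(J) = -3 + (J + J**2)*sqrt(J) = -3 + sqrt(J)*(J + J**2))
I = 182941504/127489817 (I = -32384*(-1/23912) + 3440*(1/42653) = 4048/2989 + 3440/42653 = 182941504/127489817 ≈ 1.4349)
f(-287)/I = (-3 + (-287)**(3/2) + (-287)**(5/2))/(182941504/127489817) = (-3 - 287*I*sqrt(287) + 82369*I*sqrt(287))*(127489817/182941504) = (-3 + 82082*I*sqrt(287))*(127489817/182941504) = -382469451/182941504 + 5232309579497*I*sqrt(287)/91470752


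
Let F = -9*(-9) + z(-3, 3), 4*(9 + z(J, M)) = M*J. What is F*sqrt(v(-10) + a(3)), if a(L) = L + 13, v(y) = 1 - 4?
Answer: 279*sqrt(13)/4 ≈ 251.49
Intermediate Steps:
v(y) = -3
z(J, M) = -9 + J*M/4 (z(J, M) = -9 + (M*J)/4 = -9 + (J*M)/4 = -9 + J*M/4)
a(L) = 13 + L
F = 279/4 (F = -9*(-9) + (-9 + (1/4)*(-3)*3) = 81 + (-9 - 9/4) = 81 - 45/4 = 279/4 ≈ 69.750)
F*sqrt(v(-10) + a(3)) = 279*sqrt(-3 + (13 + 3))/4 = 279*sqrt(-3 + 16)/4 = 279*sqrt(13)/4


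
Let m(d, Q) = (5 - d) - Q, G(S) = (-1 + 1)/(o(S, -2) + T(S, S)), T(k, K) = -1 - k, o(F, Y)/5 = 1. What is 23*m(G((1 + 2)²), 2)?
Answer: 69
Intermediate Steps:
o(F, Y) = 5 (o(F, Y) = 5*1 = 5)
G(S) = 0 (G(S) = (-1 + 1)/(5 + (-1 - S)) = 0/(4 - S) = 0)
m(d, Q) = 5 - Q - d
23*m(G((1 + 2)²), 2) = 23*(5 - 1*2 - 1*0) = 23*(5 - 2 + 0) = 23*3 = 69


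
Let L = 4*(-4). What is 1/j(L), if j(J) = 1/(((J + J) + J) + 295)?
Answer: 247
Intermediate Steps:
L = -16
j(J) = 1/(295 + 3*J) (j(J) = 1/((2*J + J) + 295) = 1/(3*J + 295) = 1/(295 + 3*J))
1/j(L) = 1/(1/(295 + 3*(-16))) = 1/(1/(295 - 48)) = 1/(1/247) = 247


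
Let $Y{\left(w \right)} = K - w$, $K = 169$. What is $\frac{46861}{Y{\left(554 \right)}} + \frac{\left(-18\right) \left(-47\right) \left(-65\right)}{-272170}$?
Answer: $- \frac{1273298722}{10478545} \approx -121.51$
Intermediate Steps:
$Y{\left(w \right)} = 169 - w$
$\frac{46861}{Y{\left(554 \right)}} + \frac{\left(-18\right) \left(-47\right) \left(-65\right)}{-272170} = \frac{46861}{169 - 554} + \frac{\left(-18\right) \left(-47\right) \left(-65\right)}{-272170} = \frac{46861}{169 - 554} + 846 \left(-65\right) \left(- \frac{1}{272170}\right) = \frac{46861}{-385} - - \frac{5499}{27217} = 46861 \left(- \frac{1}{385}\right) + \frac{5499}{27217} = - \frac{46861}{385} + \frac{5499}{27217} = - \frac{1273298722}{10478545}$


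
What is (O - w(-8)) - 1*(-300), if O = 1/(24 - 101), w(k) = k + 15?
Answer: 22560/77 ≈ 292.99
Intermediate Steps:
w(k) = 15 + k
O = -1/77 (O = 1/(-77) = -1/77 ≈ -0.012987)
(O - w(-8)) - 1*(-300) = (-1/77 - (15 - 8)) - 1*(-300) = (-1/77 - 1*7) + 300 = (-1/77 - 7) + 300 = -540/77 + 300 = 22560/77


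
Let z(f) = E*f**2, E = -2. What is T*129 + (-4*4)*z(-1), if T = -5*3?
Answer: -1903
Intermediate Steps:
z(f) = -2*f**2
T = -15
T*129 + (-4*4)*z(-1) = -15*129 + (-4*4)*(-2*(-1)**2) = -1935 - (-32) = -1935 - 16*(-2) = -1935 + 32 = -1903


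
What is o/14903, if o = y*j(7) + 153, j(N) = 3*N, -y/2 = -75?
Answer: 3303/14903 ≈ 0.22163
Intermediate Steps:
y = 150 (y = -2*(-75) = 150)
o = 3303 (o = 150*(3*7) + 153 = 150*21 + 153 = 3150 + 153 = 3303)
o/14903 = 3303/14903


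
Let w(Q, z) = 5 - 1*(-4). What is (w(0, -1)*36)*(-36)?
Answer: -11664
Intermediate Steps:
w(Q, z) = 9 (w(Q, z) = 5 + 4 = 9)
(w(0, -1)*36)*(-36) = (9*36)*(-36) = 324*(-36) = -11664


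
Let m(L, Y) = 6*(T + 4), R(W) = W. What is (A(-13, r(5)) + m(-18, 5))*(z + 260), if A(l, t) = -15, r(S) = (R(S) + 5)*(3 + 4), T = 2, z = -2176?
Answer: -40236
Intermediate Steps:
r(S) = 35 + 7*S (r(S) = (S + 5)*(3 + 4) = (5 + S)*7 = 35 + 7*S)
m(L, Y) = 36 (m(L, Y) = 6*(2 + 4) = 6*6 = 36)
(A(-13, r(5)) + m(-18, 5))*(z + 260) = (-15 + 36)*(-2176 + 260) = 21*(-1916) = -40236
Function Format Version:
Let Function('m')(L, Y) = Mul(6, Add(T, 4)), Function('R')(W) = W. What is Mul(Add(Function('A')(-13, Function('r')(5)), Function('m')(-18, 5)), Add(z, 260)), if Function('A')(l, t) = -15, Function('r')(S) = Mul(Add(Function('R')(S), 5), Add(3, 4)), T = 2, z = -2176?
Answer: -40236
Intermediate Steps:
Function('r')(S) = Add(35, Mul(7, S)) (Function('r')(S) = Mul(Add(S, 5), Add(3, 4)) = Mul(Add(5, S), 7) = Add(35, Mul(7, S)))
Function('m')(L, Y) = 36 (Function('m')(L, Y) = Mul(6, Add(2, 4)) = Mul(6, 6) = 36)
Mul(Add(Function('A')(-13, Function('r')(5)), Function('m')(-18, 5)), Add(z, 260)) = Mul(Add(-15, 36), Add(-2176, 260)) = Mul(21, -1916) = -40236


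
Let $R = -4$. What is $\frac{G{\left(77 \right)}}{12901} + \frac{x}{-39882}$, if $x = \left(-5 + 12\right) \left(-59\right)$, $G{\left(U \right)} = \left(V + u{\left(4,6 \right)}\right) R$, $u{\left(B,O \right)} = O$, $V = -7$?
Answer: $\frac{5487641}{514517682} \approx 0.010666$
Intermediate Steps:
$G{\left(U \right)} = 4$ ($G{\left(U \right)} = \left(-7 + 6\right) \left(-4\right) = \left(-1\right) \left(-4\right) = 4$)
$x = -413$ ($x = 7 \left(-59\right) = -413$)
$\frac{G{\left(77 \right)}}{12901} + \frac{x}{-39882} = \frac{4}{12901} - \frac{413}{-39882} = 4 \cdot \frac{1}{12901} - - \frac{413}{39882} = \frac{4}{12901} + \frac{413}{39882} = \frac{5487641}{514517682}$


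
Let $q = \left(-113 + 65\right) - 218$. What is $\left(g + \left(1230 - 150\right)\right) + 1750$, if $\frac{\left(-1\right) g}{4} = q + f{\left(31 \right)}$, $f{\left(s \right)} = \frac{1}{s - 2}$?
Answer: $\frac{112922}{29} \approx 3893.9$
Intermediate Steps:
$f{\left(s \right)} = \frac{1}{-2 + s}$
$q = -266$ ($q = -48 - 218 = -266$)
$g = \frac{30852}{29}$ ($g = - 4 \left(-266 + \frac{1}{-2 + 31}\right) = - 4 \left(-266 + \frac{1}{29}\right) = \left(-4\right) \left(- \frac{7713}{29}\right) = \frac{30852}{29} \approx 1063.9$)
$\left(g + \left(1230 - 150\right)\right) + 1750 = \left(\frac{30852}{29} + \left(1230 - 150\right)\right) + 1750 = \left(\frac{30852}{29} + 1080\right) + 1750 = \frac{62172}{29} + 1750 = \frac{112922}{29}$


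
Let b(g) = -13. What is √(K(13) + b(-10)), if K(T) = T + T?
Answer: √13 ≈ 3.6056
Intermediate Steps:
K(T) = 2*T
√(K(13) + b(-10)) = √(2*13 - 13) = √(26 - 13) = √13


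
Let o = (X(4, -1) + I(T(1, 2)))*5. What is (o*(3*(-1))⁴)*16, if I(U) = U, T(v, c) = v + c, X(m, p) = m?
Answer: 45360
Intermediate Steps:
T(v, c) = c + v
o = 35 (o = (4 + (2 + 1))*5 = (4 + 3)*5 = 7*5 = 35)
(o*(3*(-1))⁴)*16 = (35*(3*(-1))⁴)*16 = (35*(-3)⁴)*16 = (35*81)*16 = 2835*16 = 45360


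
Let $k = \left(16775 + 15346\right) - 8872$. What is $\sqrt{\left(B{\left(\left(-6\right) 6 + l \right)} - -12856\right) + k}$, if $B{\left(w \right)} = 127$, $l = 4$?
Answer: $2 \sqrt{9058} \approx 190.35$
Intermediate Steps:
$k = 23249$ ($k = 32121 - 8872 = 23249$)
$\sqrt{\left(B{\left(\left(-6\right) 6 + l \right)} - -12856\right) + k} = \sqrt{\left(127 - -12856\right) + 23249} = \sqrt{\left(127 + 12856\right) + 23249} = \sqrt{12983 + 23249} = \sqrt{36232} = 2 \sqrt{9058}$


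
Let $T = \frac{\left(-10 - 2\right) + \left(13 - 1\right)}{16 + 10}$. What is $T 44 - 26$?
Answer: $-26$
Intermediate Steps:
$T = 0$ ($T = \frac{-12 + 12}{26} = 0 \cdot \frac{1}{26} = 0$)
$T 44 - 26 = 0 \cdot 44 - 26 = 0 - 26 = -26$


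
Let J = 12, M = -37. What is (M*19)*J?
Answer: -8436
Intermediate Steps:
(M*19)*J = -37*19*12 = -703*12 = -8436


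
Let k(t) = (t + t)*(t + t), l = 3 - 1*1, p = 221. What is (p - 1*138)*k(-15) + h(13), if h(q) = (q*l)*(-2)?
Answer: 74648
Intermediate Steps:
l = 2 (l = 3 - 1 = 2)
k(t) = 4*t² (k(t) = (2*t)*(2*t) = 4*t²)
h(q) = -4*q (h(q) = (q*2)*(-2) = (2*q)*(-2) = -4*q)
(p - 1*138)*k(-15) + h(13) = (221 - 1*138)*(4*(-15)²) - 4*13 = (221 - 138)*(4*225) - 52 = 83*900 - 52 = 74700 - 52 = 74648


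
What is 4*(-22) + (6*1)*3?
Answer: -70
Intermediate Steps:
4*(-22) + (6*1)*3 = -88 + 6*3 = -88 + 18 = -70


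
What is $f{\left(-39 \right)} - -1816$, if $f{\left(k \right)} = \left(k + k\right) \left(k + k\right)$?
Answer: $7900$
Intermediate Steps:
$f{\left(k \right)} = 4 k^{2}$ ($f{\left(k \right)} = 2 k 2 k = 4 k^{2}$)
$f{\left(-39 \right)} - -1816 = 4 \left(-39\right)^{2} - -1816 = 4 \cdot 1521 + 1816 = 6084 + 1816 = 7900$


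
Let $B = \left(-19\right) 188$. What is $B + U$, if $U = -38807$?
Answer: $-42379$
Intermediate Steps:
$B = -3572$
$B + U = -3572 - 38807 = -42379$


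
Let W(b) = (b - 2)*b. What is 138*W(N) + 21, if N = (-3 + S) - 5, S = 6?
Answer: 1125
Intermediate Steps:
N = -2 (N = (-3 + 6) - 5 = 3 - 5 = -2)
W(b) = b*(-2 + b) (W(b) = (-2 + b)*b = b*(-2 + b))
138*W(N) + 21 = 138*(-2*(-2 - 2)) + 21 = 138*(-2*(-4)) + 21 = 138*8 + 21 = 1104 + 21 = 1125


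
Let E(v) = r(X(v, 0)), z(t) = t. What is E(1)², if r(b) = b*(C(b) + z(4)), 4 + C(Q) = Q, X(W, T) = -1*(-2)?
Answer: 16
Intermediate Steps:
X(W, T) = 2
C(Q) = -4 + Q
r(b) = b² (r(b) = b*((-4 + b) + 4) = b*b = b²)
E(v) = 4 (E(v) = 2² = 4)
E(1)² = 4² = 16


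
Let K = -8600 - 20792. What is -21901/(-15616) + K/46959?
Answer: 51769417/66664704 ≈ 0.77656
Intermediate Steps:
K = -29392
-21901/(-15616) + K/46959 = -21901/(-15616) - 29392/46959 = -21901*(-1/15616) - 29392*1/46959 = 21901/15616 - 2672/4269 = 51769417/66664704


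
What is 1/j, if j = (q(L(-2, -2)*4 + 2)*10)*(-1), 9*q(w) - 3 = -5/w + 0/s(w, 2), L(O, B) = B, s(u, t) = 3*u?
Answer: -27/115 ≈ -0.23478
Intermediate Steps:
q(w) = 1/3 - 5/(9*w) (q(w) = 1/3 + (-5/w + 0/((3*w)))/9 = 1/3 + (-5/w + 0*(1/(3*w)))/9 = 1/3 + (-5/w + 0)/9 = 1/3 + (-5/w)/9 = 1/3 - 5/(9*w))
j = -115/27 (j = (((-5 + 3*(-2*4 + 2))/(9*(-2*4 + 2)))*10)*(-1) = (((-5 + 3*(-8 + 2))/(9*(-8 + 2)))*10)*(-1) = (((1/9)*(-5 + 3*(-6))/(-6))*10)*(-1) = (((1/9)*(-1/6)*(-5 - 18))*10)*(-1) = (((1/9)*(-1/6)*(-23))*10)*(-1) = ((23/54)*10)*(-1) = (115/27)*(-1) = -115/27 ≈ -4.2593)
1/j = 1/(-115/27) = -27/115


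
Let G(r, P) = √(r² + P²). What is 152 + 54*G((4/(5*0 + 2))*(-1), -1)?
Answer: 152 + 54*√5 ≈ 272.75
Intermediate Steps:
G(r, P) = √(P² + r²)
152 + 54*G((4/(5*0 + 2))*(-1), -1) = 152 + 54*√((-1)² + ((4/(5*0 + 2))*(-1))²) = 152 + 54*√(1 + ((4/(0 + 2))*(-1))²) = 152 + 54*√(1 + ((4/2)*(-1))²) = 152 + 54*√(1 + ((4*(½))*(-1))²) = 152 + 54*√(1 + (2*(-1))²) = 152 + 54*√(1 + (-2)²) = 152 + 54*√(1 + 4) = 152 + 54*√5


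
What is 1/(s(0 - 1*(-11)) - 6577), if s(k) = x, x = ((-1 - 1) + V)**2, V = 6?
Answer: -1/6561 ≈ -0.00015242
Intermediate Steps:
x = 16 (x = ((-1 - 1) + 6)**2 = (-2 + 6)**2 = 4**2 = 16)
s(k) = 16
1/(s(0 - 1*(-11)) - 6577) = 1/(16 - 6577) = 1/(-6561) = -1/6561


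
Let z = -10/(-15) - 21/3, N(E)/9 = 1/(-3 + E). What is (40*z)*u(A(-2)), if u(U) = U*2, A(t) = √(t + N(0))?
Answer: -1520*I*√5/3 ≈ -1132.9*I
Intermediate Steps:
N(E) = 9/(-3 + E)
A(t) = √(-3 + t) (A(t) = √(t + 9/(-3 + 0)) = √(t + 9/(-3)) = √(t + 9*(-⅓)) = √(t - 3) = √(-3 + t))
u(U) = 2*U
z = -19/3 (z = -10*(-1/15) - 21*⅓ = ⅔ - 7 = -19/3 ≈ -6.3333)
(40*z)*u(A(-2)) = (40*(-19/3))*(2*√(-3 - 2)) = -1520*√(-5)/3 = -1520*I*√5/3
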